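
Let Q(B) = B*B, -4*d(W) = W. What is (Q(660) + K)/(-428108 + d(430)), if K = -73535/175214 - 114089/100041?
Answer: -7635423745449419/7506011265075297 ≈ -1.0172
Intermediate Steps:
d(W) = -W/4
Q(B) = B²
K = -27346504981/17528583774 (K = -73535*1/175214 - 114089*1/100041 = -73535/175214 - 114089/100041 = -27346504981/17528583774 ≈ -1.5601)
(Q(660) + K)/(-428108 + d(430)) = (660² - 27346504981/17528583774)/(-428108 - ¼*430) = (435600 - 27346504981/17528583774)/(-428108 - 215/2) = 7635423745449419/(17528583774*(-856431/2)) = (7635423745449419/17528583774)*(-2/856431) = -7635423745449419/7506011265075297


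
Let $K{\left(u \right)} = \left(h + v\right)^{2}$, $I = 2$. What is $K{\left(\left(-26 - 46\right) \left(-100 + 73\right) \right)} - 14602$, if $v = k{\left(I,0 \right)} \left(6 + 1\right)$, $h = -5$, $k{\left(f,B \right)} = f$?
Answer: $-14521$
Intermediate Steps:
$v = 14$ ($v = 2 \left(6 + 1\right) = 2 \cdot 7 = 14$)
$K{\left(u \right)} = 81$ ($K{\left(u \right)} = \left(-5 + 14\right)^{2} = 9^{2} = 81$)
$K{\left(\left(-26 - 46\right) \left(-100 + 73\right) \right)} - 14602 = 81 - 14602 = -14521$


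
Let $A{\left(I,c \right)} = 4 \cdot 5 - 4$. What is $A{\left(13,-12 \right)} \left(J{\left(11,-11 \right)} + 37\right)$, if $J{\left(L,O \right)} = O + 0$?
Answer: $416$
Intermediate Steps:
$J{\left(L,O \right)} = O$
$A{\left(I,c \right)} = 16$ ($A{\left(I,c \right)} = 20 - 4 = 16$)
$A{\left(13,-12 \right)} \left(J{\left(11,-11 \right)} + 37\right) = 16 \left(-11 + 37\right) = 16 \cdot 26 = 416$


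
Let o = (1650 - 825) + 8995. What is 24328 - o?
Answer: 14508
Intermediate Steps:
o = 9820 (o = 825 + 8995 = 9820)
24328 - o = 24328 - 1*9820 = 24328 - 9820 = 14508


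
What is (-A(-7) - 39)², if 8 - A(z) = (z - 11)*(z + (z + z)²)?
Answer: 11895601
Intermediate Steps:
A(z) = 8 - (-11 + z)*(z + 4*z²) (A(z) = 8 - (z - 11)*(z + (z + z)²) = 8 - (-11 + z)*(z + (2*z)²) = 8 - (-11 + z)*(z + 4*z²))
(-A(-7) - 39)² = (-(8 - 4*(-7)³ + 11*(-7) + 43*(-7)²) - 39)² = (-(8 - 4*(-343) - 77 + 43*49) - 39)² = (-(8 + 1372 - 77 + 2107) - 39)² = (-1*3410 - 39)² = (-3410 - 39)² = (-3449)² = 11895601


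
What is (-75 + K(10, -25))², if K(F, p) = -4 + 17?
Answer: 3844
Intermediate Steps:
K(F, p) = 13
(-75 + K(10, -25))² = (-75 + 13)² = (-62)² = 3844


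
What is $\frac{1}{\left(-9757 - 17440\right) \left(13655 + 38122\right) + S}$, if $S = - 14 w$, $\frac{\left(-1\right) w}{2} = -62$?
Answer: $- \frac{1}{1408180805} \approx -7.1014 \cdot 10^{-10}$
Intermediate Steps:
$w = 124$ ($w = \left(-2\right) \left(-62\right) = 124$)
$S = -1736$ ($S = \left(-14\right) 124 = -1736$)
$\frac{1}{\left(-9757 - 17440\right) \left(13655 + 38122\right) + S} = \frac{1}{\left(-9757 - 17440\right) \left(13655 + 38122\right) - 1736} = \frac{1}{\left(-27197\right) 51777 - 1736} = \frac{1}{-1408179069 - 1736} = \frac{1}{-1408180805} = - \frac{1}{1408180805}$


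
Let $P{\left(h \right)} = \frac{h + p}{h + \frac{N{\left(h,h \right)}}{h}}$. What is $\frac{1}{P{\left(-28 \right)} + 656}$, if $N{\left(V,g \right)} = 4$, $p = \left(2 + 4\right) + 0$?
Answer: $\frac{197}{129386} \approx 0.0015226$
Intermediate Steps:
$p = 6$ ($p = 6 + 0 = 6$)
$P{\left(h \right)} = \frac{6 + h}{h + \frac{4}{h}}$ ($P{\left(h \right)} = \frac{h + 6}{h + \frac{4}{h}} = \frac{6 + h}{h + \frac{4}{h}}$)
$\frac{1}{P{\left(-28 \right)} + 656} = \frac{1}{- \frac{28 \left(6 - 28\right)}{4 + \left(-28\right)^{2}} + 656} = \frac{1}{\left(-28\right) \frac{1}{4 + 784} \left(-22\right) + 656} = \frac{1}{\left(-28\right) \frac{1}{788} \left(-22\right) + 656} = \frac{1}{\frac{154}{197} + 656} = \frac{1}{\frac{129386}{197}} = \frac{197}{129386}$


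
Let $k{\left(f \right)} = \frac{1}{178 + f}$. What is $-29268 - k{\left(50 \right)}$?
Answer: $- \frac{6673105}{228} \approx -29268.0$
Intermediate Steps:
$-29268 - k{\left(50 \right)} = -29268 - \frac{1}{178 + 50} = -29268 - \frac{1}{228} = - \frac{6673105}{228}$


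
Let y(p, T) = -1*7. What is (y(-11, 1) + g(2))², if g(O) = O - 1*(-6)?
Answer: 1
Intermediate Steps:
g(O) = 6 + O (g(O) = O + 6 = 6 + O)
y(p, T) = -7
(y(-11, 1) + g(2))² = (-7 + (6 + 2))² = (-7 + 8)² = 1² = 1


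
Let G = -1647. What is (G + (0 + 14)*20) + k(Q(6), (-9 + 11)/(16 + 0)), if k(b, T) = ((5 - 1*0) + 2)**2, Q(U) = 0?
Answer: -1318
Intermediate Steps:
k(b, T) = 49 (k(b, T) = ((5 + 0) + 2)**2 = (5 + 2)**2 = 7**2 = 49)
(G + (0 + 14)*20) + k(Q(6), (-9 + 11)/(16 + 0)) = (-1647 + (0 + 14)*20) + 49 = (-1647 + 14*20) + 49 = (-1647 + 280) + 49 = -1367 + 49 = -1318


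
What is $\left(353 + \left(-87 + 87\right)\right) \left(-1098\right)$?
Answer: $-387594$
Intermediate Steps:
$\left(353 + \left(-87 + 87\right)\right) \left(-1098\right) = \left(353 + 0\right) \left(-1098\right) = 353 \left(-1098\right) = -387594$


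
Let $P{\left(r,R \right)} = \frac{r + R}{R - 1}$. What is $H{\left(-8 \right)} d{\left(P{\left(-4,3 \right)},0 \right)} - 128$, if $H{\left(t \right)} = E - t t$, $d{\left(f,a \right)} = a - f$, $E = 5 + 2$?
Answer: $- \frac{313}{2} \approx -156.5$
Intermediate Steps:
$P{\left(r,R \right)} = \frac{R + r}{-1 + R}$
$E = 7$
$H{\left(t \right)} = 7 - t^{2}$ ($H{\left(t \right)} = 7 - t t = 7 - t^{2}$)
$H{\left(-8 \right)} d{\left(P{\left(-4,3 \right)},0 \right)} - 128 = \left(7 - \left(-8\right)^{2}\right) \left(0 - \frac{3 - 4}{-1 + 3}\right) - 128 = \left(7 - 64\right) \left(0 - \frac{1}{2} \left(-1\right)\right) - 128 = - 57 \left(0 - - \frac{1}{2}\right) - 128 = - 57 \left(0 + \frac{1}{2}\right) - 128 = \left(-57\right) \frac{1}{2} - 128 = - \frac{57}{2} - 128 = - \frac{313}{2}$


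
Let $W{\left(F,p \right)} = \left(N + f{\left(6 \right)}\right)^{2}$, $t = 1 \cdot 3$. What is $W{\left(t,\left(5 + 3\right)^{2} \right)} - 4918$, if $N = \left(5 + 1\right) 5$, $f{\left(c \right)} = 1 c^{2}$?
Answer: $-562$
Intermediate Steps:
$t = 3$
$f{\left(c \right)} = c^{2}$
$N = 30$ ($N = 6 \cdot 5 = 30$)
$W{\left(F,p \right)} = 4356$ ($W{\left(F,p \right)} = \left(30 + 6^{2}\right)^{2} = \left(30 + 36\right)^{2} = 66^{2} = 4356$)
$W{\left(t,\left(5 + 3\right)^{2} \right)} - 4918 = 4356 - 4918 = -562$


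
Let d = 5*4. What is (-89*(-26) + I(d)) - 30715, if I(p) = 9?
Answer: -28392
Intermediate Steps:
d = 20
(-89*(-26) + I(d)) - 30715 = (-89*(-26) + 9) - 30715 = (2314 + 9) - 30715 = 2323 - 30715 = -28392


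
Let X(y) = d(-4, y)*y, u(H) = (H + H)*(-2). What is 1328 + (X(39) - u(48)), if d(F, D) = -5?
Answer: 1325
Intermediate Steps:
u(H) = -4*H (u(H) = (2*H)*(-2) = -4*H)
X(y) = -5*y
1328 + (X(39) - u(48)) = 1328 + (-5*39 - (-4)*48) = 1328 + (-195 - 1*(-192)) = 1328 + (-195 + 192) = 1328 - 3 = 1325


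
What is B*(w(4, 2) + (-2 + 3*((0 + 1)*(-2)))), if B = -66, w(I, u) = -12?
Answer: 1320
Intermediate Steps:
B*(w(4, 2) + (-2 + 3*((0 + 1)*(-2)))) = -66*(-12 + (-2 + 3*((0 + 1)*(-2)))) = -66*(-12 + (-2 + 3*(1*(-2)))) = -66*(-12 + (-2 + 3*(-2))) = -66*(-12 + (-2 - 6)) = -66*(-12 - 8) = -66*(-20) = 1320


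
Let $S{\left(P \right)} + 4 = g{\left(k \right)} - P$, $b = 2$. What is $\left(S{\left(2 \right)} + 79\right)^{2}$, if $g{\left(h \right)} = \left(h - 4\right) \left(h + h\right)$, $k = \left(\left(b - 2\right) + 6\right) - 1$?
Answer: $6889$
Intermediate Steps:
$k = 5$ ($k = \left(\left(2 - 2\right) + 6\right) - 1 = \left(0 + 6\right) - 1 = 6 - 1 = 5$)
$g{\left(h \right)} = 2 h \left(-4 + h\right)$ ($g{\left(h \right)} = \left(-4 + h\right) 2 h = 2 h \left(-4 + h\right)$)
$S{\left(P \right)} = 6 - P$ ($S{\left(P \right)} = -4 - \left(P - 10 \left(-4 + 5\right)\right) = -4 - \left(-10 + P\right) = 6 - P$)
$\left(S{\left(2 \right)} + 79\right)^{2} = \left(\left(6 - 2\right) + 79\right)^{2} = \left(4 + 79\right)^{2} = 83^{2} = 6889$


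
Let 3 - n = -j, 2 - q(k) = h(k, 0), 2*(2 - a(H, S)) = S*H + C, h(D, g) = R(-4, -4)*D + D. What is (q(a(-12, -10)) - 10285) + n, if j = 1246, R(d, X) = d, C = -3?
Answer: -18407/2 ≈ -9203.5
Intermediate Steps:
h(D, g) = -3*D (h(D, g) = -4*D + D = -3*D)
a(H, S) = 7/2 - H*S/2 (a(H, S) = 2 - (S*H - 3)/2 = 2 - (H*S - 3)/2 = 2 - (-3 + H*S)/2 = 2 + (3/2 - H*S/2) = 7/2 - H*S/2)
q(k) = 2 + 3*k (q(k) = 2 - (-3)*k = 2 + 3*k)
n = 1249 (n = 3 - (-1)*1246 = 3 - 1*(-1246) = 3 + 1246 = 1249)
(q(a(-12, -10)) - 10285) + n = ((2 + 3*(7/2 - ½*(-12)*(-10))) - 10285) + 1249 = ((2 + 3*(7/2 - 60)) - 10285) + 1249 = ((2 + 3*(-113/2)) - 10285) + 1249 = ((2 - 339/2) - 10285) + 1249 = (-335/2 - 10285) + 1249 = -20905/2 + 1249 = -18407/2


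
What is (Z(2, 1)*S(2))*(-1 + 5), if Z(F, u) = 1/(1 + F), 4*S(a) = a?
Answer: ⅔ ≈ 0.66667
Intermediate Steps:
S(a) = a/4
(Z(2, 1)*S(2))*(-1 + 5) = (((¼)*2)/(1 + 2))*(-1 + 5) = ((½)/3)*4 = ((⅓)*(½))*4 = (⅙)*4 = ⅔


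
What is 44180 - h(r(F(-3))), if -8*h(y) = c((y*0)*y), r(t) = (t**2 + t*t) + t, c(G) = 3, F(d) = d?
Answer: 353443/8 ≈ 44180.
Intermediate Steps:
r(t) = t + 2*t**2 (r(t) = (t**2 + t**2) + t = 2*t**2 + t = t + 2*t**2)
h(y) = -3/8 (h(y) = -1/8*3 = -3/8)
44180 - h(r(F(-3))) = 44180 - 1*(-3/8) = 44180 + 3/8 = 353443/8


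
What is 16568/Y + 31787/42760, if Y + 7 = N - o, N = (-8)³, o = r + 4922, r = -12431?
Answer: 93063881/29889240 ≈ 3.1136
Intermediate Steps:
o = -7509 (o = -12431 + 4922 = -7509)
N = -512
Y = 6990 (Y = -7 + (-512 - 1*(-7509)) = -7 + (-512 + 7509) = -7 + 6997 = 6990)
16568/Y + 31787/42760 = 16568/6990 + 31787/42760 = 16568*(1/6990) + 31787*(1/42760) = 8284/3495 + 31787/42760 = 93063881/29889240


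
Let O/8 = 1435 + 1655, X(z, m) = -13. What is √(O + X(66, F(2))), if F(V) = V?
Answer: √24707 ≈ 157.18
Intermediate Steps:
O = 24720 (O = 8*(1435 + 1655) = 8*3090 = 24720)
√(O + X(66, F(2))) = √(24720 - 13) = √24707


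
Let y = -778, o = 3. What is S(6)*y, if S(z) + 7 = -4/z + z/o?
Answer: 13226/3 ≈ 4408.7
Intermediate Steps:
S(z) = -7 - 4/z + z/3 (S(z) = -7 + (-4/z + z/3) = -7 - 4/z + z/3)
S(6)*y = (-7 - 4/6 + (1/3)*6)*(-778) = (-7 - 4*1/6 + 2)*(-778) = (-7 - 2/3 + 2)*(-778) = -17/3*(-778) = 13226/3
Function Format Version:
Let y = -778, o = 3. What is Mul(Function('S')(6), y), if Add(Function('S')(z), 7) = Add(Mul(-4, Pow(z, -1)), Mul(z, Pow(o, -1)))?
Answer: Rational(13226, 3) ≈ 4408.7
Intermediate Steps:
Function('S')(z) = Add(-7, Mul(-4, Pow(z, -1)), Mul(Rational(1, 3), z)) (Function('S')(z) = Add(-7, Add(Mul(-4, Pow(z, -1)), Mul(z, Pow(3, -1)))) = Add(-7, Add(Mul(-4, Pow(z, -1)), Mul(z, Rational(1, 3)))) = Add(-7, Add(Mul(-4, Pow(z, -1)), Mul(Rational(1, 3), z))) = Add(-7, Mul(-4, Pow(z, -1)), Mul(Rational(1, 3), z)))
Mul(Function('S')(6), y) = Mul(Add(-7, Mul(-4, Pow(6, -1)), Mul(Rational(1, 3), 6)), -778) = Mul(Add(-7, Mul(-4, Rational(1, 6)), 2), -778) = Mul(Add(-7, Rational(-2, 3), 2), -778) = Mul(Rational(-17, 3), -778) = Rational(13226, 3)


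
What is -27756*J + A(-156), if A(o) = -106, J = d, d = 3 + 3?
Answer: -166642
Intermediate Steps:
d = 6
J = 6
-27756*J + A(-156) = -27756*6 - 106 = -166536 - 106 = -166642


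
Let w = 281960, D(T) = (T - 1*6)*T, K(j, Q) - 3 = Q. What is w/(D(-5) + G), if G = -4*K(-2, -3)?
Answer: 56392/11 ≈ 5126.5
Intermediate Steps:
K(j, Q) = 3 + Q
G = 0 (G = -4*(3 - 3) = -4*0 = 0)
D(T) = T*(-6 + T) (D(T) = (T - 6)*T = (-6 + T)*T = T*(-6 + T))
w/(D(-5) + G) = 281960/(-5*(-6 - 5) + 0) = 281960/(-5*(-11) + 0) = 281960/(55 + 0) = 281960/55 = (1/55)*281960 = 56392/11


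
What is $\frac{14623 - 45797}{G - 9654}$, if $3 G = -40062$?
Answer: $\frac{15587}{11504} \approx 1.3549$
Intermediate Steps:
$G = -13354$ ($G = \frac{1}{3} \left(-40062\right) = -13354$)
$\frac{14623 - 45797}{G - 9654} = \frac{14623 - 45797}{-13354 - 9654} = - \frac{31174}{-23008} = \left(-31174\right) \left(- \frac{1}{23008}\right) = \frac{15587}{11504}$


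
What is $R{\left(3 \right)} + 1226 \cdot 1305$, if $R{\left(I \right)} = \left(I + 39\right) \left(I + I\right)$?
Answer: $1600182$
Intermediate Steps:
$R{\left(I \right)} = 2 I \left(39 + I\right)$ ($R{\left(I \right)} = \left(39 + I\right) 2 I = 2 I \left(39 + I\right)$)
$R{\left(3 \right)} + 1226 \cdot 1305 = 2 \cdot 3 \left(39 + 3\right) + 1226 \cdot 1305 = 2 \cdot 3 \cdot 42 + 1599930 = 252 + 1599930 = 1600182$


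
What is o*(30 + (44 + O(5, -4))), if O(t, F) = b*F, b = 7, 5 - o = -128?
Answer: 6118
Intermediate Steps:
o = 133 (o = 5 - 1*(-128) = 5 + 128 = 133)
O(t, F) = 7*F
o*(30 + (44 + O(5, -4))) = 133*(30 + (44 + 7*(-4))) = 133*(30 + (44 - 28)) = 133*(30 + 16) = 133*46 = 6118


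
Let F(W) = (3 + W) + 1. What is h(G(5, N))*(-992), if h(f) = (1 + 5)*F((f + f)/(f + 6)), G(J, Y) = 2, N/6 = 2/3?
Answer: -26784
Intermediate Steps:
N = 4 (N = 6*(2/3) = 6*(2*(⅓)) = 6*(⅔) = 4)
F(W) = 4 + W
h(f) = 24 + 12*f/(6 + f) (h(f) = (1 + 5)*(4 + (f + f)/(f + 6)) = 6*(4 + (2*f)/(6 + f)) = 6*(4 + 2*f/(6 + f)) = 24 + 12*f/(6 + f))
h(G(5, N))*(-992) = (36*(4 + 2)/(6 + 2))*(-992) = (36*6/8)*(-992) = (36*(⅛)*6)*(-992) = 27*(-992) = -26784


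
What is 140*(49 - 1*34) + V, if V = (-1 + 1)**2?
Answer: 2100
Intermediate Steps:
V = 0 (V = 0**2 = 0)
140*(49 - 1*34) + V = 140*(49 - 1*34) + 0 = 140*(49 - 34) + 0 = 140*15 + 0 = 2100 + 0 = 2100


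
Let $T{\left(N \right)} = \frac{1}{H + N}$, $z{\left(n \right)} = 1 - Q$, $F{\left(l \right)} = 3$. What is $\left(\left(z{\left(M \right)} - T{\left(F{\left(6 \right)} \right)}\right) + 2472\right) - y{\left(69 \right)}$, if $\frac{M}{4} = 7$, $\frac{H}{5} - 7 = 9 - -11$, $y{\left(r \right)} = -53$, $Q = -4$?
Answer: $\frac{349139}{138} \approx 2530.0$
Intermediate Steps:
$H = 135$ ($H = 35 + 5 \left(9 - -11\right) = 35 + 5 \left(9 + 11\right) = 35 + 5 \cdot 20 = 35 + 100 = 135$)
$M = 28$ ($M = 4 \cdot 7 = 28$)
$z{\left(n \right)} = 5$ ($z{\left(n \right)} = 1 - -4 = 1 + 4 = 5$)
$T{\left(N \right)} = \frac{1}{135 + N}$
$\left(\left(z{\left(M \right)} - T{\left(F{\left(6 \right)} \right)}\right) + 2472\right) - y{\left(69 \right)} = \left(\left(5 - \frac{1}{135 + 3}\right) + 2472\right) - -53 = \left(\left(5 - \frac{1}{138}\right) + 2472\right) + 53 = \left(\frac{689}{138} + 2472\right) + 53 = \frac{341825}{138} + 53 = \frac{349139}{138}$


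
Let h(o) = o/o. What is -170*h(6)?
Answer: -170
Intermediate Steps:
h(o) = 1
-170*h(6) = -170*1 = -170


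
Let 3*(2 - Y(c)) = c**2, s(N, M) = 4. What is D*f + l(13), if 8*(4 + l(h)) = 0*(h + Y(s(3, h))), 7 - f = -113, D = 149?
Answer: 17876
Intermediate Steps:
Y(c) = 2 - c**2/3
f = 120 (f = 7 - 1*(-113) = 7 + 113 = 120)
l(h) = -4 (l(h) = -4 + (0*(h + (2 - 1/3*4**2)))/8 = -4 + (0*(h + (2 - 1/3*16)))/8 = -4 + (0*(h + (2 - 16/3)))/8 = -4 + (0*(h - 10/3))/8 = -4 + (0*(-10/3 + h))/8 = -4 + (1/8)*0 = -4 + 0 = -4)
D*f + l(13) = 149*120 - 4 = 17880 - 4 = 17876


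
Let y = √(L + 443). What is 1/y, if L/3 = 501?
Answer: √1946/1946 ≈ 0.022669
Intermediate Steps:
L = 1503 (L = 3*501 = 1503)
y = √1946 (y = √(1503 + 443) = √1946 ≈ 44.113)
1/y = 1/(√1946) = √1946/1946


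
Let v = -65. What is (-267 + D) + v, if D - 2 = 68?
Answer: -262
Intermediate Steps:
D = 70 (D = 2 + 68 = 70)
(-267 + D) + v = (-267 + 70) - 65 = -197 - 65 = -262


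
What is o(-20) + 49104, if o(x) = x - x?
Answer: 49104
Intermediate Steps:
o(x) = 0
o(-20) + 49104 = 0 + 49104 = 49104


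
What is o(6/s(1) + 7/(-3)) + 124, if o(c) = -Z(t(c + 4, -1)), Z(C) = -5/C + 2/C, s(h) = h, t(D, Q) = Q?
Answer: 121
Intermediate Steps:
Z(C) = -3/C
o(c) = -3 (o(c) = -(-3)/(-1) = -(-3)*(-1) = -1*3 = -3)
o(6/s(1) + 7/(-3)) + 124 = -3 + 124 = 121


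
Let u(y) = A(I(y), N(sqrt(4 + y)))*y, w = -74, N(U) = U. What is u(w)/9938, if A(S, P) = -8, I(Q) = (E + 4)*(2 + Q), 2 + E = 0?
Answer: 296/4969 ≈ 0.059569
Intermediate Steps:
E = -2 (E = -2 + 0 = -2)
I(Q) = 4 + 2*Q (I(Q) = (-2 + 4)*(2 + Q) = 2*(2 + Q) = 4 + 2*Q)
u(y) = -8*y
u(w)/9938 = -8*(-74)/9938 = 592*(1/9938) = 296/4969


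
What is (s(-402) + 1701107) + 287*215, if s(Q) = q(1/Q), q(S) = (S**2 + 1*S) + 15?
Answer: 284879894107/161604 ≈ 1.7628e+6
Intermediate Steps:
q(S) = 15 + S + S**2 (q(S) = (S**2 + S) + 15 = (S + S**2) + 15 = 15 + S + S**2)
s(Q) = 15 + 1/Q + Q**(-2) (s(Q) = 15 + 1/Q + (1/Q)**2 = 15 + 1/Q + Q**(-2))
(s(-402) + 1701107) + 287*215 = ((15 + 1/(-402) + (-402)**(-2)) + 1701107) + 287*215 = ((15 - 1/402 + 1/161604) + 1701107) + 61705 = (2423659/161604 + 1701107) + 61705 = 274908119287/161604 + 61705 = 284879894107/161604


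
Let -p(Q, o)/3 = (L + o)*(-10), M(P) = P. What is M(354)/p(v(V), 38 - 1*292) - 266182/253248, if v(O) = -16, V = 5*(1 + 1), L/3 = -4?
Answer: -92240923/84204960 ≈ -1.0954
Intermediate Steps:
L = -12 (L = 3*(-4) = -12)
V = 10 (V = 5*2 = 10)
p(Q, o) = -360 + 30*o (p(Q, o) = -3*(-12 + o)*(-10) = -3*(120 - 10*o) = -360 + 30*o)
M(354)/p(v(V), 38 - 1*292) - 266182/253248 = 354/(-360 + 30*(38 - 1*292)) - 266182/253248 = 354/(-360 + 30*(38 - 292)) - 266182*1/253248 = 354/(-360 + 30*(-254)) - 133091/126624 = 354/(-360 - 7620) - 133091/126624 = 354/(-7980) - 133091/126624 = 354*(-1/7980) - 133091/126624 = -59/1330 - 133091/126624 = -92240923/84204960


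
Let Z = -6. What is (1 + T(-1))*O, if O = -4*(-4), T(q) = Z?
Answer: -80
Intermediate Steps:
T(q) = -6
O = 16
(1 + T(-1))*O = (1 - 6)*16 = -5*16 = -80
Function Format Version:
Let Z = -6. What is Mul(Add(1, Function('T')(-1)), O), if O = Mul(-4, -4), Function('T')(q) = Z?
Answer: -80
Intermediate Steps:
Function('T')(q) = -6
O = 16
Mul(Add(1, Function('T')(-1)), O) = Mul(Add(1, -6), 16) = Mul(-5, 16) = -80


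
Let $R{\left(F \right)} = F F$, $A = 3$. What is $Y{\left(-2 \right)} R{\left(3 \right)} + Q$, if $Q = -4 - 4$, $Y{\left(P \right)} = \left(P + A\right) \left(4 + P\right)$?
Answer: $10$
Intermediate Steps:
$Y{\left(P \right)} = \left(3 + P\right) \left(4 + P\right)$ ($Y{\left(P \right)} = \left(P + 3\right) \left(4 + P\right) = \left(3 + P\right) \left(4 + P\right)$)
$R{\left(F \right)} = F^{2}$
$Q = -8$
$Y{\left(-2 \right)} R{\left(3 \right)} + Q = \left(12 + \left(-2\right)^{2} + 7 \left(-2\right)\right) 3^{2} - 8 = \left(12 + 4 - 14\right) 9 - 8 = 2 \cdot 9 - 8 = 18 - 8 = 10$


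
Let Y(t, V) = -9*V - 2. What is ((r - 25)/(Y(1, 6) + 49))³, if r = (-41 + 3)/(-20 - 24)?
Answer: 149721291/3652264 ≈ 40.994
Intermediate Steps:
Y(t, V) = -2 - 9*V
r = 19/22 (r = -38/(-44) = -38*(-1/44) = 19/22 ≈ 0.86364)
((r - 25)/(Y(1, 6) + 49))³ = ((19/22 - 25)/((-2 - 9*6) + 49))³ = (-531/(22*((-2 - 54) + 49)))³ = (-531/(22*(-56 + 49)))³ = (-531/22/(-7))³ = (-531/22*(-⅐))³ = (531/154)³ = 149721291/3652264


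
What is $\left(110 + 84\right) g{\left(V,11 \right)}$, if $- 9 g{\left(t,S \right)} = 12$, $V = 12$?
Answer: $- \frac{776}{3} \approx -258.67$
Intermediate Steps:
$g{\left(t,S \right)} = - \frac{4}{3}$ ($g{\left(t,S \right)} = \left(- \frac{1}{9}\right) 12 = - \frac{4}{3}$)
$\left(110 + 84\right) g{\left(V,11 \right)} = \left(110 + 84\right) \left(- \frac{4}{3}\right) = 194 \left(- \frac{4}{3}\right) = - \frac{776}{3}$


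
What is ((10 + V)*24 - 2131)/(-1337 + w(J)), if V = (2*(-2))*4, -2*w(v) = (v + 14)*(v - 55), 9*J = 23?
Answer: 184275/73133 ≈ 2.5197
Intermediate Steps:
J = 23/9 (J = (1/9)*23 = 23/9 ≈ 2.5556)
w(v) = -(-55 + v)*(14 + v)/2 (w(v) = -(v + 14)*(v - 55)/2 = -(14 + v)*(-55 + v)/2 = -(-55 + v)*(14 + v)/2)
V = -16 (V = -4*4 = -16)
((10 + V)*24 - 2131)/(-1337 + w(J)) = ((10 - 16)*24 - 2131)/(-1337 + (385 - (23/9)**2/2 + (41/2)*(23/9))) = (-6*24 - 2131)/(-1337 + (385 - 1/2*529/81 + 943/18)) = (-144 - 2131)/(-1337 + (385 - 529/162 + 943/18)) = -2275/(-1337 + 35164/81) = -2275/(-73133/81) = -2275*(-81/73133) = 184275/73133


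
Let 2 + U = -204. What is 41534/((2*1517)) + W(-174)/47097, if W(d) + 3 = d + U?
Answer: 977482388/71446149 ≈ 13.681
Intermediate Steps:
U = -206 (U = -2 - 204 = -206)
W(d) = -209 + d (W(d) = -3 + (d - 206) = -3 + (-206 + d) = -209 + d)
41534/((2*1517)) + W(-174)/47097 = 41534/((2*1517)) + (-209 - 174)/47097 = 41534/3034 - 383*1/47097 = 41534*(1/3034) - 383/47097 = 20767/1517 - 383/47097 = 977482388/71446149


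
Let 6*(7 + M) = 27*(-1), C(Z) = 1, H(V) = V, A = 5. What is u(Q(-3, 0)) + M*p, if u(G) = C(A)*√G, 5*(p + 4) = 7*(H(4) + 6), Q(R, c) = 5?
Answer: -115 + √5 ≈ -112.76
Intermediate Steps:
p = 10 (p = -4 + (7*(4 + 6))/5 = -4 + (7*10)/5 = -4 + (⅕)*70 = -4 + 14 = 10)
M = -23/2 (M = -7 + (27*(-1))/6 = -7 + (⅙)*(-27) = -7 - 9/2 = -23/2 ≈ -11.500)
u(G) = √G (u(G) = 1*√G = √G)
u(Q(-3, 0)) + M*p = √5 - 23/2*10 = √5 - 115 = -115 + √5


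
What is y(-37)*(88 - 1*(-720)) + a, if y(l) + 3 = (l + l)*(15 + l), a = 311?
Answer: 1313311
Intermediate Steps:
y(l) = -3 + 2*l*(15 + l) (y(l) = -3 + (l + l)*(15 + l) = -3 + (2*l)*(15 + l) = -3 + 2*l*(15 + l))
y(-37)*(88 - 1*(-720)) + a = (-3 + 2*(-37)**2 + 30*(-37))*(88 - 1*(-720)) + 311 = (-3 + 2*1369 - 1110)*(88 + 720) + 311 = (-3 + 2738 - 1110)*808 + 311 = 1625*808 + 311 = 1313000 + 311 = 1313311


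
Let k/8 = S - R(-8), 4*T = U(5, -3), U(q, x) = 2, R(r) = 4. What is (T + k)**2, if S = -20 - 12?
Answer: 330625/4 ≈ 82656.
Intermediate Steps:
S = -32
T = 1/2 (T = (1/4)*2 = 1/2 ≈ 0.50000)
k = -288 (k = 8*(-32 - 1*4) = 8*(-32 - 4) = 8*(-36) = -288)
(T + k)**2 = (1/2 - 288)**2 = (-575/2)**2 = 330625/4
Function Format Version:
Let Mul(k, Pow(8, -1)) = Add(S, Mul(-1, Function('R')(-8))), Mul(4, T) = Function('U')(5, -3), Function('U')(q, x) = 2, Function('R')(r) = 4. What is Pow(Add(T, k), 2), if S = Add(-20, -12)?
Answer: Rational(330625, 4) ≈ 82656.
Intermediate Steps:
S = -32
T = Rational(1, 2) (T = Mul(Rational(1, 4), 2) = Rational(1, 2) ≈ 0.50000)
k = -288 (k = Mul(8, Add(-32, Mul(-1, 4))) = Mul(8, Add(-32, -4)) = Mul(8, -36) = -288)
Pow(Add(T, k), 2) = Pow(Add(Rational(1, 2), -288), 2) = Pow(Rational(-575, 2), 2) = Rational(330625, 4)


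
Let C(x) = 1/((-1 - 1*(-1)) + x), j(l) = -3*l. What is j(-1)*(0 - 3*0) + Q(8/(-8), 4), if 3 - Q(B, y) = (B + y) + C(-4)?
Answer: ¼ ≈ 0.25000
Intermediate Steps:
C(x) = 1/x (C(x) = 1/((-1 + 1) + x) = 1/(0 + x) = 1/x)
Q(B, y) = 13/4 - B - y (Q(B, y) = 3 - ((B + y) + 1/(-4)) = 3 - ((B + y) - ¼) = 3 - (-¼ + B + y) = 3 + (¼ - B - y) = 13/4 - B - y)
j(-1)*(0 - 3*0) + Q(8/(-8), 4) = (-3*(-1))*(0 - 3*0) + (13/4 - 8/(-8) - 1*4) = 3*(0 + 0) + (13/4 - 8*(-1)/8 - 4) = 3*0 + (13/4 - 1*(-1) - 4) = 0 + (13/4 + 1 - 4) = 0 + ¼ = ¼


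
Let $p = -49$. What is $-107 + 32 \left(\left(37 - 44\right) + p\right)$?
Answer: $-1899$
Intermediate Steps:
$-107 + 32 \left(\left(37 - 44\right) + p\right) = -107 + 32 \left(\left(37 - 44\right) - 49\right) = -107 + 32 \left(-7 - 49\right) = -107 + 32 \left(-56\right) = -107 - 1792 = -1899$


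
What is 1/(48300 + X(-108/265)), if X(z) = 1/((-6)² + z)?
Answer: 9432/455565865 ≈ 2.0704e-5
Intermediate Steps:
X(z) = 1/(36 + z)
1/(48300 + X(-108/265)) = 1/(48300 + 1/(36 - 108/265)) = 1/(48300 + 1/(9432/265)) = 1/(48300 + 265/9432) = 1/(455565865/9432) = 9432/455565865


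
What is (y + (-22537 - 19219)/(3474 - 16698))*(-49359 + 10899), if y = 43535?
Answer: -922637125090/551 ≈ -1.6745e+9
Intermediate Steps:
(y + (-22537 - 19219)/(3474 - 16698))*(-49359 + 10899) = (43535 + (-22537 - 19219)/(3474 - 16698))*(-49359 + 10899) = (43535 - 41756/(-13224))*(-38460) = (43535 - 41756*(-1/13224))*(-38460) = (43535 + 10439/3306)*(-38460) = (143937149/3306)*(-38460) = -922637125090/551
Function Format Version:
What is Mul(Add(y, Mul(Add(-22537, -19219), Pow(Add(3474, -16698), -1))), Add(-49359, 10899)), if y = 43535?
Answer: Rational(-922637125090, 551) ≈ -1.6745e+9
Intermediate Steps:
Mul(Add(y, Mul(Add(-22537, -19219), Pow(Add(3474, -16698), -1))), Add(-49359, 10899)) = Mul(Add(43535, Mul(Add(-22537, -19219), Pow(Add(3474, -16698), -1))), Add(-49359, 10899)) = Mul(Add(43535, Mul(-41756, Pow(-13224, -1))), -38460) = Mul(Add(43535, Mul(-41756, Rational(-1, 13224))), -38460) = Mul(Add(43535, Rational(10439, 3306)), -38460) = Mul(Rational(143937149, 3306), -38460) = Rational(-922637125090, 551)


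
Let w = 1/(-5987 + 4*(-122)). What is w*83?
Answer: -83/6475 ≈ -0.012819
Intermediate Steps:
w = -1/6475 (w = 1/(-5987 - 488) = 1/(-6475) = -1/6475 ≈ -0.00015444)
w*83 = -1/6475*83 = -83/6475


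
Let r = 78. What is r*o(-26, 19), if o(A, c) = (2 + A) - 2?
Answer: -2028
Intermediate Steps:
o(A, c) = A
r*o(-26, 19) = 78*(-26) = -2028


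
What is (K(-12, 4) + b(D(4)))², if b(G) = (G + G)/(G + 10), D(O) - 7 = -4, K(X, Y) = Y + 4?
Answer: 12100/169 ≈ 71.598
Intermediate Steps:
K(X, Y) = 4 + Y
D(O) = 3 (D(O) = 7 - 4 = 3)
b(G) = 2*G/(10 + G) (b(G) = (2*G)/(10 + G) = 2*G/(10 + G))
(K(-12, 4) + b(D(4)))² = ((4 + 4) + 2*3/(10 + 3))² = (8 + 2*3/13)² = (8 + 2*3*(1/13))² = (8 + 6/13)² = (110/13)² = 12100/169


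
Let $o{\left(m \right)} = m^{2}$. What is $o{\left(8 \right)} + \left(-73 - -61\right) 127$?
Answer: $-1460$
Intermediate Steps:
$o{\left(8 \right)} + \left(-73 - -61\right) 127 = 8^{2} + \left(-73 - -61\right) 127 = 64 + \left(-73 + 61\right) 127 = 64 - 1524 = -1460$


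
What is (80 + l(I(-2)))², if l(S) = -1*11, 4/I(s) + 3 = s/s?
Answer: 4761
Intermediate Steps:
I(s) = -2 (I(s) = 4/(-3 + s/s) = 4/(-3 + 1) = 4/(-2) = 4*(-½) = -2)
l(S) = -11
(80 + l(I(-2)))² = (80 - 11)² = 69² = 4761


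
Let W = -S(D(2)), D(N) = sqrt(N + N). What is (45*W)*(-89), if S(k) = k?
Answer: 8010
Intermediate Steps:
D(N) = sqrt(2)*sqrt(N) (D(N) = sqrt(2*N) = sqrt(2)*sqrt(N))
W = -2 (W = -sqrt(2)*sqrt(2) = -1*2 = -2)
(45*W)*(-89) = (45*(-2))*(-89) = -90*(-89) = 8010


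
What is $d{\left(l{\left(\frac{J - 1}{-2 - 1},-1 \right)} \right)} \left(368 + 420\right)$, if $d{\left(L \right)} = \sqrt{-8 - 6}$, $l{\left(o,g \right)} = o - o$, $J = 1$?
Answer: $788 i \sqrt{14} \approx 2948.4 i$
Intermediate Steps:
$l{\left(o,g \right)} = 0$
$d{\left(L \right)} = i \sqrt{14}$ ($d{\left(L \right)} = \sqrt{-14} = i \sqrt{14}$)
$d{\left(l{\left(\frac{J - 1}{-2 - 1},-1 \right)} \right)} \left(368 + 420\right) = i \sqrt{14} \left(368 + 420\right) = i \sqrt{14} \cdot 788 = 788 i \sqrt{14}$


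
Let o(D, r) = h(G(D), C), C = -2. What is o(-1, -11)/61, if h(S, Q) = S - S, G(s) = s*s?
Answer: 0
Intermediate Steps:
G(s) = s²
h(S, Q) = 0
o(D, r) = 0
o(-1, -11)/61 = 0/61 = (1/61)*0 = 0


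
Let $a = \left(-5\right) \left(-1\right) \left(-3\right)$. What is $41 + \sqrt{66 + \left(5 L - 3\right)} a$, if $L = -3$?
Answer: $41 - 60 \sqrt{3} \approx -62.923$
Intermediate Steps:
$a = -15$ ($a = 5 \left(-3\right) = -15$)
$41 + \sqrt{66 + \left(5 L - 3\right)} a = 41 + \sqrt{66 + \left(5 \left(-3\right) - 3\right)} \left(-15\right) = 41 + \sqrt{66 - 18} \left(-15\right) = 41 + \sqrt{48} \left(-15\right) = 41 + 4 \sqrt{3} \left(-15\right) = 41 - 60 \sqrt{3}$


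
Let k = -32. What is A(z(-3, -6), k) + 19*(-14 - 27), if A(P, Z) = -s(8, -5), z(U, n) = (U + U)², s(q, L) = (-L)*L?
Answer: -754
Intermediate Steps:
s(q, L) = -L²
z(U, n) = 4*U² (z(U, n) = (2*U)² = 4*U²)
A(P, Z) = 25 (A(P, Z) = -(-1)*(-5)² = -(-1)*25 = -1*(-25) = 25)
A(z(-3, -6), k) + 19*(-14 - 27) = 25 + 19*(-14 - 27) = 25 + 19*(-41) = 25 - 779 = -754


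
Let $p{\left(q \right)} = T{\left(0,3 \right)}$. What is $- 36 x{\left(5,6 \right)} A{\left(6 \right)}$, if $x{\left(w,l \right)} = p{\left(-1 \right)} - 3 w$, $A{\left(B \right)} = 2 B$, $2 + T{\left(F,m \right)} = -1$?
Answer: $7776$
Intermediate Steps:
$T{\left(F,m \right)} = -3$ ($T{\left(F,m \right)} = -2 - 1 = -3$)
$p{\left(q \right)} = -3$
$x{\left(w,l \right)} = -3 - 3 w$
$- 36 x{\left(5,6 \right)} A{\left(6 \right)} = - 36 \left(-3 - 15\right) 2 \cdot 6 = - 36 \left(-3 - 15\right) 12 = \left(-36\right) \left(-18\right) 12 = 648 \cdot 12 = 7776$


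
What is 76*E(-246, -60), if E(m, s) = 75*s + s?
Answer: -346560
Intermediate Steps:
E(m, s) = 76*s
76*E(-246, -60) = 76*(76*(-60)) = 76*(-4560) = -346560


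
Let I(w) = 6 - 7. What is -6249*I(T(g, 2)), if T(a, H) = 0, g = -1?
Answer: 6249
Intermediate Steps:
I(w) = -1
-6249*I(T(g, 2)) = -6249*(-1) = 6249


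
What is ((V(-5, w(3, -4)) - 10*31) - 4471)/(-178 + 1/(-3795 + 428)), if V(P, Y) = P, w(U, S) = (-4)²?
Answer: 16114462/599327 ≈ 26.888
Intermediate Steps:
w(U, S) = 16
((V(-5, w(3, -4)) - 10*31) - 4471)/(-178 + 1/(-3795 + 428)) = ((-5 - 10*31) - 4471)/(-178 + 1/(-3795 + 428)) = ((-5 - 310) - 4471)/(-178 + 1/(-3367)) = (-315 - 4471)/(-178 - 1/3367) = -4786/(-599327/3367) = -4786*(-3367/599327) = 16114462/599327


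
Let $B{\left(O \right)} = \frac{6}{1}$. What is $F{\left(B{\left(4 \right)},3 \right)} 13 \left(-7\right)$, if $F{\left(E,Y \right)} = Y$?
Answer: $-273$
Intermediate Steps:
$B{\left(O \right)} = 6$ ($B{\left(O \right)} = 6 \cdot 1 = 6$)
$F{\left(B{\left(4 \right)},3 \right)} 13 \left(-7\right) = 3 \cdot 13 \left(-7\right) = 39 \left(-7\right) = -273$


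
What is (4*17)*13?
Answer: 884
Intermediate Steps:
(4*17)*13 = 68*13 = 884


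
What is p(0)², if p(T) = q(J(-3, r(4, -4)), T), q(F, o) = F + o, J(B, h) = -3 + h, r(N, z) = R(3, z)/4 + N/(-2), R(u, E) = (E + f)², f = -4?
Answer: 121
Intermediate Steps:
R(u, E) = (-4 + E)² (R(u, E) = (E - 4)² = (-4 + E)²)
r(N, z) = -N/2 + (-4 + z)²/4 (r(N, z) = (-4 + z)²/4 + N/(-2) = (-4 + z)²*(¼) + N*(-½) = (-4 + z)²/4 - N/2 = -N/2 + (-4 + z)²/4)
p(T) = 11 + T (p(T) = (-3 + (-½*4 + (-4 - 4)²/4)) + T = (-3 + (-2 + (¼)*(-8)²)) + T = (-3 + (-2 + (¼)*64)) + T = (-3 + (-2 + 16)) + T = (-3 + 14) + T = 11 + T)
p(0)² = (11 + 0)² = 11² = 121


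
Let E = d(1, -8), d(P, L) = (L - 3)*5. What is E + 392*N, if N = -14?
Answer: -5543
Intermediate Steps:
d(P, L) = -15 + 5*L (d(P, L) = (-3 + L)*5 = -15 + 5*L)
E = -55 (E = -15 + 5*(-8) = -15 - 40 = -55)
E + 392*N = -55 + 392*(-14) = -55 - 5488 = -5543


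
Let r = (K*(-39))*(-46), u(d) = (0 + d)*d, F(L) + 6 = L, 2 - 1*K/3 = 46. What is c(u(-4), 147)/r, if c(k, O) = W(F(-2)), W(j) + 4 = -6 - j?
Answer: 1/118404 ≈ 8.4457e-6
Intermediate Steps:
K = -132 (K = 6 - 3*46 = 6 - 138 = -132)
F(L) = -6 + L
u(d) = d**2 (u(d) = d*d = d**2)
W(j) = -10 - j (W(j) = -4 + (-6 - j) = -10 - j)
c(k, O) = -2 (c(k, O) = -10 - (-6 - 2) = -10 - 1*(-8) = -10 + 8 = -2)
r = -236808 (r = -132*(-39)*(-46) = 5148*(-46) = -236808)
c(u(-4), 147)/r = -2/(-236808) = -2*(-1/236808) = 1/118404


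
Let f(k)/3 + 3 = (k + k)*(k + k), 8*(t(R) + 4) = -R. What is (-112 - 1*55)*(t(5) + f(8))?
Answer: -1007845/8 ≈ -1.2598e+5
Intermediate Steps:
t(R) = -4 - R/8 (t(R) = -4 + (-R)/8 = -4 - R/8)
f(k) = -9 + 12*k² (f(k) = -9 + 3*((k + k)*(k + k)) = -9 + 3*((2*k)*(2*k)) = -9 + 3*(4*k²) = -9 + 12*k²)
(-112 - 1*55)*(t(5) + f(8)) = (-112 - 1*55)*((-4 - ⅛*5) + (-9 + 12*8²)) = (-112 - 55)*((-4 - 5/8) + (-9 + 12*64)) = -167*(-37/8 + (-9 + 768)) = -167*(-37/8 + 759) = -167*6035/8 = -1007845/8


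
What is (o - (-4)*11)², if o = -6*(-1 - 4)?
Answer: 5476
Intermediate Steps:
o = 30 (o = -6*(-5) = 30)
(o - (-4)*11)² = (30 - (-4)*11)² = (30 - 1*(-44))² = (30 + 44)² = 74² = 5476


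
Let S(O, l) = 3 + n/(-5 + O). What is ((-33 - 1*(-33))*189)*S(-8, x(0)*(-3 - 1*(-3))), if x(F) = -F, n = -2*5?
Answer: 0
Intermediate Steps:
n = -10
S(O, l) = 3 - 10/(-5 + O)
((-33 - 1*(-33))*189)*S(-8, x(0)*(-3 - 1*(-3))) = ((-33 - 1*(-33))*189)*((-25 + 3*(-8))/(-5 - 8)) = ((-33 + 33)*189)*((-25 - 24)/(-13)) = (0*189)*(-1/13*(-49)) = 0*(49/13) = 0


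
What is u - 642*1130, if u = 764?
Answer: -724696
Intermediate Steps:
u - 642*1130 = 764 - 642*1130 = 764 - 725460 = -724696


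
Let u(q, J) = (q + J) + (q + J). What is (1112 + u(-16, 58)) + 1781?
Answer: 2977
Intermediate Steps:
u(q, J) = 2*J + 2*q (u(q, J) = (J + q) + (J + q) = 2*J + 2*q)
(1112 + u(-16, 58)) + 1781 = (1112 + (2*58 + 2*(-16))) + 1781 = (1112 + (116 - 32)) + 1781 = (1112 + 84) + 1781 = 1196 + 1781 = 2977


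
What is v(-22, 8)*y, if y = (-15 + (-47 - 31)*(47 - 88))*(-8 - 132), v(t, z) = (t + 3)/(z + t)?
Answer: -604770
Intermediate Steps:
v(t, z) = (3 + t)/(t + z)
y = -445620 (y = (-15 - 78*(-41))*(-140) = (-15 + 3198)*(-140) = 3183*(-140) = -445620)
v(-22, 8)*y = ((3 - 22)/(-22 + 8))*(-445620) = (-19/(-14))*(-445620) = -1/14*(-19)*(-445620) = (19/14)*(-445620) = -604770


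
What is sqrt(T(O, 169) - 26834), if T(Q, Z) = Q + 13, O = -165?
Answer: I*sqrt(26986) ≈ 164.27*I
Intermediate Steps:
T(Q, Z) = 13 + Q
sqrt(T(O, 169) - 26834) = sqrt((13 - 165) - 26834) = sqrt(-152 - 26834) = sqrt(-26986) = I*sqrt(26986)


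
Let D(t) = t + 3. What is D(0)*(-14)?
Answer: -42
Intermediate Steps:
D(t) = 3 + t
D(0)*(-14) = (3 + 0)*(-14) = 3*(-14) = -42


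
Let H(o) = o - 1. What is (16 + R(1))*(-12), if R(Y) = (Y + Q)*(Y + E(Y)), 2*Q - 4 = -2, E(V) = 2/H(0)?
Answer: -168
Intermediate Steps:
H(o) = -1 + o
E(V) = -2 (E(V) = 2/(-1 + 0) = 2/(-1) = 2*(-1) = -2)
Q = 1 (Q = 2 + (½)*(-2) = 2 - 1 = 1)
R(Y) = (1 + Y)*(-2 + Y) (R(Y) = (Y + 1)*(Y - 2) = (1 + Y)*(-2 + Y))
(16 + R(1))*(-12) = (16 + (-2 + 1² - 1*1))*(-12) = (16 + (-2 + 1 - 1))*(-12) = (16 - 2)*(-12) = 14*(-12) = -168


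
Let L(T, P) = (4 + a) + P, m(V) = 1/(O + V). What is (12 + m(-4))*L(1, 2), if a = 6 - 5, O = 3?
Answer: 77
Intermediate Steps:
a = 1
m(V) = 1/(3 + V)
L(T, P) = 5 + P (L(T, P) = (4 + 1) + P = 5 + P)
(12 + m(-4))*L(1, 2) = (12 + 1/(3 - 4))*(5 + 2) = (12 + 1/(-1))*7 = (12 - 1)*7 = 11*7 = 77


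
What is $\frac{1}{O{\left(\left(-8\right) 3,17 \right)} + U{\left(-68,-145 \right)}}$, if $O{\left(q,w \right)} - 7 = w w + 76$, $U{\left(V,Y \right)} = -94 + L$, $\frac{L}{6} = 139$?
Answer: $\frac{1}{1112} \approx 0.00089928$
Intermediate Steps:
$L = 834$ ($L = 6 \cdot 139 = 834$)
$U{\left(V,Y \right)} = 740$ ($U{\left(V,Y \right)} = -94 + 834 = 740$)
$O{\left(q,w \right)} = 83 + w^{2}$ ($O{\left(q,w \right)} = 7 + \left(w w + 76\right) = 7 + \left(w^{2} + 76\right) = 7 + \left(76 + w^{2}\right) = 83 + w^{2}$)
$\frac{1}{O{\left(\left(-8\right) 3,17 \right)} + U{\left(-68,-145 \right)}} = \frac{1}{\left(83 + 17^{2}\right) + 740} = \frac{1}{\left(83 + 289\right) + 740} = \frac{1}{372 + 740} = \frac{1}{1112}$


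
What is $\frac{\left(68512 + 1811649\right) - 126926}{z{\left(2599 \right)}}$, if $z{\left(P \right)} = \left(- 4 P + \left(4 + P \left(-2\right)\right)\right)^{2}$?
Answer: $\frac{350647}{48609620} \approx 0.0072135$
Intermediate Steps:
$z{\left(P \right)} = \left(4 - 6 P\right)^{2}$ ($z{\left(P \right)} = \left(- 4 P - \left(-4 + 2 P\right)\right)^{2} = \left(4 - 6 P\right)^{2}$)
$\frac{\left(68512 + 1811649\right) - 126926}{z{\left(2599 \right)}} = \frac{\left(68512 + 1811649\right) - 126926}{4 \left(-2 + 3 \cdot 2599\right)^{2}} = \frac{1880161 - 126926}{4 \left(-2 + 7797\right)^{2}} = \frac{1753235}{4 \cdot 7795^{2}} = \frac{1753235}{4 \cdot 60762025} = \frac{1753235}{243048100} = 1753235 \cdot \frac{1}{243048100} = \frac{350647}{48609620}$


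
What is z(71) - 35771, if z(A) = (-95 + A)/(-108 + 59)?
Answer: -1752755/49 ≈ -35771.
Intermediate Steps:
z(A) = 95/49 - A/49 (z(A) = (-95 + A)/(-49) = (-95 + A)*(-1/49) = 95/49 - A/49)
z(71) - 35771 = (95/49 - 1/49*71) - 35771 = (95/49 - 71/49) - 35771 = 24/49 - 35771 = -1752755/49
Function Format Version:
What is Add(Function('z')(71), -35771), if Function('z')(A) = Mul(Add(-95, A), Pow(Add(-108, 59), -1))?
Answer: Rational(-1752755, 49) ≈ -35771.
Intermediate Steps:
Function('z')(A) = Add(Rational(95, 49), Mul(Rational(-1, 49), A)) (Function('z')(A) = Mul(Add(-95, A), Pow(-49, -1)) = Mul(Add(-95, A), Rational(-1, 49)) = Add(Rational(95, 49), Mul(Rational(-1, 49), A)))
Add(Function('z')(71), -35771) = Add(Add(Rational(95, 49), Mul(Rational(-1, 49), 71)), -35771) = Add(Add(Rational(95, 49), Rational(-71, 49)), -35771) = Add(Rational(24, 49), -35771) = Rational(-1752755, 49)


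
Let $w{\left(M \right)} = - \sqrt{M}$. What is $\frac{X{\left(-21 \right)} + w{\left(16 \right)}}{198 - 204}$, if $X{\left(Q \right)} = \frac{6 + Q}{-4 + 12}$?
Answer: $\frac{47}{48} \approx 0.97917$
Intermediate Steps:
$X{\left(Q \right)} = \frac{3}{4} + \frac{Q}{8}$ ($X{\left(Q \right)} = \frac{6 + Q}{8} = \left(6 + Q\right) \frac{1}{8} = \frac{3}{4} + \frac{Q}{8}$)
$\frac{X{\left(-21 \right)} + w{\left(16 \right)}}{198 - 204} = \frac{\left(\frac{3}{4} + \frac{1}{8} \left(-21\right)\right) - \sqrt{16}}{198 - 204} = \frac{\left(\frac{3}{4} - \frac{21}{8}\right) - 4}{-6} = \left(- \frac{15}{8} - 4\right) \left(- \frac{1}{6}\right) = \left(- \frac{47}{8}\right) \left(- \frac{1}{6}\right) = \frac{47}{48}$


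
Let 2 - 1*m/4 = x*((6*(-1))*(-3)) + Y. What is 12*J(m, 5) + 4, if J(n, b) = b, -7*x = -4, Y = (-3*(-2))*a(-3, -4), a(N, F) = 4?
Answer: 64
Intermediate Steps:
Y = 24 (Y = -3*(-2)*4 = 6*4 = 24)
x = 4/7 (x = -1/7*(-4) = 4/7 ≈ 0.57143)
m = -904/7 (m = 8 - 4*(4*((6*(-1))*(-3))/7 + 24) = 8 - 4*(4*(-6*(-3))/7 + 24) = 8 - 4*((4/7)*18 + 24) = 8 - 4*(72/7 + 24) = 8 - 4*240/7 = 8 - 960/7 = -904/7 ≈ -129.14)
12*J(m, 5) + 4 = 12*5 + 4 = 60 + 4 = 64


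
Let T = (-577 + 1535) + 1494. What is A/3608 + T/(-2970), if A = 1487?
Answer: -201383/487080 ≈ -0.41345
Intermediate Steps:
T = 2452 (T = 958 + 1494 = 2452)
A/3608 + T/(-2970) = 1487/3608 + 2452/(-2970) = 1487*(1/3608) + 2452*(-1/2970) = 1487/3608 - 1226/1485 = -201383/487080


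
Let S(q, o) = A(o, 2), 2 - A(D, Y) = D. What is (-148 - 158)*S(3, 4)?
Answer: 612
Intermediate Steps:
A(D, Y) = 2 - D
S(q, o) = 2 - o
(-148 - 158)*S(3, 4) = (-148 - 158)*(2 - 1*4) = -306*(2 - 4) = -306*(-2) = 612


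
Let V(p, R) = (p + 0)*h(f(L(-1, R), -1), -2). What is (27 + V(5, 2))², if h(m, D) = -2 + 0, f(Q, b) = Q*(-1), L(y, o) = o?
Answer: 289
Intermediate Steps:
f(Q, b) = -Q
h(m, D) = -2
V(p, R) = -2*p (V(p, R) = (p + 0)*(-2) = p*(-2) = -2*p)
(27 + V(5, 2))² = (27 - 2*5)² = (27 - 10)² = 17² = 289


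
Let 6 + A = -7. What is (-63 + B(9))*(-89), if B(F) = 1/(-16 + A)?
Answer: 162692/29 ≈ 5610.1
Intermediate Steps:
A = -13 (A = -6 - 7 = -13)
B(F) = -1/29 (B(F) = 1/(-16 - 13) = 1/(-29) = -1/29)
(-63 + B(9))*(-89) = (-63 - 1/29)*(-89) = -1828/29*(-89) = 162692/29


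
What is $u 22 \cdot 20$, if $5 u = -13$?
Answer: $-1144$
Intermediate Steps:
$u = - \frac{13}{5}$ ($u = \frac{1}{5} \left(-13\right) = - \frac{13}{5} \approx -2.6$)
$u 22 \cdot 20 = \left(- \frac{13}{5}\right) 22 \cdot 20 = \left(- \frac{286}{5}\right) 20 = -1144$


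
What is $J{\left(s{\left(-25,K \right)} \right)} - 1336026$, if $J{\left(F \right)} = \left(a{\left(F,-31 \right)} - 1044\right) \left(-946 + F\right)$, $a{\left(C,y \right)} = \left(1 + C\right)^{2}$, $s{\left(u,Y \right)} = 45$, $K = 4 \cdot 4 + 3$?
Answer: $-2301898$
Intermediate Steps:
$K = 19$ ($K = 16 + 3 = 19$)
$J{\left(F \right)} = \left(-1044 + \left(1 + F\right)^{2}\right) \left(-946 + F\right)$ ($J{\left(F \right)} = \left(\left(1 + F\right)^{2} - 1044\right) \left(-946 + F\right) = \left(-1044 + \left(1 + F\right)^{2}\right) \left(-946 + F\right)$)
$J{\left(s{\left(-25,K \right)} \right)} - 1336026 = \left(986678 + 45^{3} - 132075 - 944 \cdot 45^{2}\right) - 1336026 = \left(986678 + 91125 - 132075 - 1911600\right) - 1336026 = -965872 - 1336026 = -2301898$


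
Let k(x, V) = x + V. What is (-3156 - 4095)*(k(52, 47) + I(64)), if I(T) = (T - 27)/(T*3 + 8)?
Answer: -143838087/200 ≈ -7.1919e+5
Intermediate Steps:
k(x, V) = V + x
I(T) = (-27 + T)/(8 + 3*T) (I(T) = (-27 + T)/(3*T + 8) = (-27 + T)/(8 + 3*T))
(-3156 - 4095)*(k(52, 47) + I(64)) = (-3156 - 4095)*((47 + 52) + (-27 + 64)/(8 + 3*64)) = -7251*(99 + 37/(8 + 192)) = -7251*(99 + 37/200) = -7251*19837/200 = -143838087/200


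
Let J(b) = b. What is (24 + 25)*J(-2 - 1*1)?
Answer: -147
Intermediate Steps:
(24 + 25)*J(-2 - 1*1) = (24 + 25)*(-2 - 1*1) = 49*(-2 - 1) = 49*(-3) = -147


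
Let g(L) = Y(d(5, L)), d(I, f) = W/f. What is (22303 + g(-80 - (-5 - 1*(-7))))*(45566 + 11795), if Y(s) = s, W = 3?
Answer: 104904263323/82 ≈ 1.2793e+9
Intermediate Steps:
d(I, f) = 3/f
g(L) = 3/L
(22303 + g(-80 - (-5 - 1*(-7))))*(45566 + 11795) = (22303 + 3/(-80 - (-5 - 1*(-7))))*(45566 + 11795) = (22303 + 3/(-80 - (-5 + 7)))*57361 = (22303 + 3/(-80 - 1*2))*57361 = (22303 + 3/(-80 - 2))*57361 = (22303 + 3/(-82))*57361 = (22303 + 3*(-1/82))*57361 = (22303 - 3/82)*57361 = (1828843/82)*57361 = 104904263323/82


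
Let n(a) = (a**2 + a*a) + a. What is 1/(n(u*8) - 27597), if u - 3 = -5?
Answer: -1/27101 ≈ -3.6899e-5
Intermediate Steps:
u = -2 (u = 3 - 5 = -2)
n(a) = a + 2*a**2 (n(a) = (a**2 + a**2) + a = 2*a**2 + a = a + 2*a**2)
1/(n(u*8) - 27597) = 1/((-2*8)*(1 + 2*(-2*8)) - 27597) = 1/(-16*(1 + 2*(-16)) - 27597) = 1/(-16*(1 - 32) - 27597) = 1/(-16*(-31) - 27597) = 1/(496 - 27597) = 1/(-27101) = -1/27101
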